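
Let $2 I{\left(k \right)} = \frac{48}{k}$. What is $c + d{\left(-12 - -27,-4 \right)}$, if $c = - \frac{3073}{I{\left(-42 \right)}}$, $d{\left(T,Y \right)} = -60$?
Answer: $\frac{21271}{4} \approx 5317.8$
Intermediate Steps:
$I{\left(k \right)} = \frac{24}{k}$ ($I{\left(k \right)} = \frac{48 \frac{1}{k}}{2} = \frac{24}{k}$)
$c = \frac{21511}{4}$ ($c = - \frac{3073}{24 \frac{1}{-42}} = - \frac{3073}{24 \left(- \frac{1}{42}\right)} = - \frac{3073}{- \frac{4}{7}} = \left(-3073\right) \left(- \frac{7}{4}\right) = \frac{21511}{4} \approx 5377.8$)
$c + d{\left(-12 - -27,-4 \right)} = \frac{21511}{4} - 60 = \frac{21271}{4}$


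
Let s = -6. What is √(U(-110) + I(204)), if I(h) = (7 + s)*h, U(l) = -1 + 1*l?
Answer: √93 ≈ 9.6436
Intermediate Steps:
U(l) = -1 + l
I(h) = h (I(h) = (7 - 6)*h = 1*h = h)
√(U(-110) + I(204)) = √((-1 - 110) + 204) = √(-111 + 204) = √93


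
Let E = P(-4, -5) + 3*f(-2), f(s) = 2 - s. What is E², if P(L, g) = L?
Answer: 64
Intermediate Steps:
E = 8 (E = -4 + 3*(2 - 1*(-2)) = -4 + 3*(2 + 2) = -4 + 3*4 = -4 + 12 = 8)
E² = 8² = 64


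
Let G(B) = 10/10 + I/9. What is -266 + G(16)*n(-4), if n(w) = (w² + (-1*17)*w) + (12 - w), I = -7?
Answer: -2194/9 ≈ -243.78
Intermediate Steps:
G(B) = 2/9 (G(B) = 10/10 - 7/9 = 10*(⅒) - 7*⅑ = 1 - 7/9 = 2/9)
n(w) = 12 + w² - 18*w (n(w) = (w² - 17*w) + (12 - w) = 12 + w² - 18*w)
-266 + G(16)*n(-4) = -266 + 2*(12 + (-4)² - 18*(-4))/9 = -266 + 2*(12 + 16 + 72)/9 = -266 + (2/9)*100 = -266 + 200/9 = -2194/9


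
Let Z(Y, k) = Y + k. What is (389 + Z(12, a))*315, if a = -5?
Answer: 124740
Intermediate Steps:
(389 + Z(12, a))*315 = (389 + (12 - 5))*315 = (389 + 7)*315 = 396*315 = 124740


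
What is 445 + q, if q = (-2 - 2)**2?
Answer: 461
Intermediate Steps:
q = 16 (q = (-4)**2 = 16)
445 + q = 445 + 16 = 461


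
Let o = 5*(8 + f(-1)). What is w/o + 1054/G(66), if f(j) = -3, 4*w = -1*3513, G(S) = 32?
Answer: -877/400 ≈ -2.1925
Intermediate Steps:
w = -3513/4 (w = (-1*3513)/4 = (¼)*(-3513) = -3513/4 ≈ -878.25)
o = 25 (o = 5*(8 - 3) = 5*5 = 25)
w/o + 1054/G(66) = -3513/4/25 + 1054/32 = -3513/4*1/25 + 1054*(1/32) = -3513/100 + 527/16 = -877/400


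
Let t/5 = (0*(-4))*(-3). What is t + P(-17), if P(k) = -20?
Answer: -20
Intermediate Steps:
t = 0 (t = 5*((0*(-4))*(-3)) = 5*(0*(-3)) = 5*0 = 0)
t + P(-17) = 0 - 20 = -20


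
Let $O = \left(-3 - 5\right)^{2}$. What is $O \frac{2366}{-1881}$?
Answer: $- \frac{151424}{1881} \approx -80.502$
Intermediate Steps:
$O = 64$ ($O = \left(-8\right)^{2} = 64$)
$O \frac{2366}{-1881} = 64 \frac{2366}{-1881} = 64 \cdot 2366 \left(- \frac{1}{1881}\right) = 64 \left(- \frac{2366}{1881}\right) = - \frac{151424}{1881}$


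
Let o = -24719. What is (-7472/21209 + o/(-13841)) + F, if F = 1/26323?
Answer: 11078204885806/7727215861387 ≈ 1.4337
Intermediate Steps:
F = 1/26323 ≈ 3.7990e-5
(-7472/21209 + o/(-13841)) + F = (-7472/21209 - 24719/(-13841)) + 1/26323 = (-7472*1/21209 - 24719*(-1/13841)) + 1/26323 = (-7472/21209 + 24719/13841) + 1/26323 = 420845319/293553769 + 1/26323 = 11078204885806/7727215861387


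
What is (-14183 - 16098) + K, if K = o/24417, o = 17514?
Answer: -82150407/2713 ≈ -30280.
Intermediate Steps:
K = 1946/2713 (K = 17514/24417 = 17514*(1/24417) = 1946/2713 ≈ 0.71729)
(-14183 - 16098) + K = (-14183 - 16098) + 1946/2713 = -30281 + 1946/2713 = -82150407/2713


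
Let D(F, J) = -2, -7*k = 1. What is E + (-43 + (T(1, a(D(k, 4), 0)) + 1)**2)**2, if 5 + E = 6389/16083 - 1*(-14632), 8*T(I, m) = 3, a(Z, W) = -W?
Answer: 1074923068643/65875968 ≈ 16317.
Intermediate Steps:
k = -1/7 (k = -1/7*1 = -1/7 ≈ -0.14286)
T(I, m) = 3/8 (T(I, m) = (1/8)*3 = 3/8)
E = 235252430/16083 (E = -5 + (6389/16083 - 1*(-14632)) = -5 + (6389*(1/16083) + 14632) = -5 + (6389/16083 + 14632) = -5 + 235332845/16083 = 235252430/16083 ≈ 14627.)
E + (-43 + (T(1, a(D(k, 4), 0)) + 1)**2)**2 = 235252430/16083 + (-43 + (3/8 + 1)**2)**2 = 235252430/16083 + (-43 + (11/8)**2)**2 = 235252430/16083 + (-43 + 121/64)**2 = 235252430/16083 + (-2631/64)**2 = 235252430/16083 + 6922161/4096 = 1074923068643/65875968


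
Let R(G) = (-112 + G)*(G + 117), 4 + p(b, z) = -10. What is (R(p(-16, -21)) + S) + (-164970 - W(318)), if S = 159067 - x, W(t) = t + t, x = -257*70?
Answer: -1527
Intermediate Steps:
x = -17990
W(t) = 2*t
p(b, z) = -14 (p(b, z) = -4 - 10 = -14)
R(G) = (-112 + G)*(117 + G)
S = 177057 (S = 159067 - 1*(-17990) = 159067 + 17990 = 177057)
(R(p(-16, -21)) + S) + (-164970 - W(318)) = ((-13104 + (-14)² + 5*(-14)) + 177057) + (-164970 - 2*318) = ((-13104 + 196 - 70) + 177057) + (-164970 - 1*636) = (-12978 + 177057) + (-164970 - 636) = 164079 - 165606 = -1527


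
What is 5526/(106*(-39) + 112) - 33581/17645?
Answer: -116284526/35484095 ≈ -3.2771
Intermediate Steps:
5526/(106*(-39) + 112) - 33581/17645 = 5526/(-4134 + 112) - 33581*1/17645 = 5526/(-4022) - 33581/17645 = 5526*(-1/4022) - 33581/17645 = -2763/2011 - 33581/17645 = -116284526/35484095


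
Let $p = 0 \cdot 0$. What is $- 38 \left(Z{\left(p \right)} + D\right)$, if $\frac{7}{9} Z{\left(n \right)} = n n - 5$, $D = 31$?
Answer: $- \frac{6536}{7} \approx -933.71$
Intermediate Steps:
$p = 0$
$Z{\left(n \right)} = - \frac{45}{7} + \frac{9 n^{2}}{7}$ ($Z{\left(n \right)} = \frac{9 \left(n n - 5\right)}{7} = \frac{9 \left(n^{2} - 5\right)}{7} = \frac{9 \left(-5 + n^{2}\right)}{7} = - \frac{45}{7} + \frac{9 n^{2}}{7}$)
$- 38 \left(Z{\left(p \right)} + D\right) = - 38 \left(\left(- \frac{45}{7} + \frac{9 \cdot 0^{2}}{7}\right) + 31\right) = - 38 \left(\left(- \frac{45}{7} + \frac{9}{7} \cdot 0\right) + 31\right) = - 38 \left(\left(- \frac{45}{7} + 0\right) + 31\right) = - 38 \left(- \frac{45}{7} + 31\right) = \left(-38\right) \frac{172}{7} = - \frac{6536}{7}$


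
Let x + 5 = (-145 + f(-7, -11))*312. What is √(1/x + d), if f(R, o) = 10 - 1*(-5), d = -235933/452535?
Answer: 2*I*√1756970053609292970/3671416455 ≈ 0.72207*I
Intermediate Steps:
d = -235933/452535 (d = -235933*1/452535 = -235933/452535 ≈ -0.52136)
f(R, o) = 15 (f(R, o) = 10 + 5 = 15)
x = -40565 (x = -5 + (-145 + 15)*312 = -5 - 130*312 = -5 - 40560 = -40565)
√(1/x + d) = √(1/(-40565) - 235933/452535) = √(-1/40565 - 235933/452535) = √(-1914214936/3671416455) = 2*I*√1756970053609292970/3671416455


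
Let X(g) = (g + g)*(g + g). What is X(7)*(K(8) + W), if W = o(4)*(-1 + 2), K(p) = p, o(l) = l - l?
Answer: 1568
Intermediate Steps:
o(l) = 0
X(g) = 4*g² (X(g) = (2*g)*(2*g) = 4*g²)
W = 0 (W = 0*(-1 + 2) = 0*1 = 0)
X(7)*(K(8) + W) = (4*7²)*(8 + 0) = (4*49)*8 = 196*8 = 1568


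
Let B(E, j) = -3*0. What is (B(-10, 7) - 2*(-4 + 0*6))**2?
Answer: 64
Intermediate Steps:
B(E, j) = 0
(B(-10, 7) - 2*(-4 + 0*6))**2 = (0 - 2*(-4 + 0*6))**2 = (0 - 2*(-4 + 0))**2 = (0 - 2*(-4))**2 = (0 + 8)**2 = 8**2 = 64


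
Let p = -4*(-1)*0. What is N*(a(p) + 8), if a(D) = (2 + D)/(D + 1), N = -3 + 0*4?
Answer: -30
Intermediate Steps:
p = 0 (p = 4*0 = 0)
N = -3 (N = -3 + 0 = -3)
a(D) = (2 + D)/(1 + D)
N*(a(p) + 8) = -3*((2 + 0)/(1 + 0) + 8) = -3*(2/1 + 8) = -3*(1*2 + 8) = -3*(2 + 8) = -3*10 = -30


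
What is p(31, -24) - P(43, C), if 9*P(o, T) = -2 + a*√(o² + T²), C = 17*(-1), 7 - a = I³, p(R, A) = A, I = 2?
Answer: -214/9 + √2138/9 ≈ -18.640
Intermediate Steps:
a = -1 (a = 7 - 1*2³ = 7 - 1*8 = 7 - 8 = -1)
C = -17
P(o, T) = -2/9 - √(T² + o²)/9 (P(o, T) = (-2 - √(o² + T²))/9 = (-2 - √(T² + o²))/9 = -2/9 - √(T² + o²)/9)
p(31, -24) - P(43, C) = -24 - (-2/9 - √((-17)² + 43²)/9) = -24 - (-2/9 - √(289 + 1849)/9) = -24 - (-2/9 - √2138/9) = -24 + (2/9 + √2138/9) = -214/9 + √2138/9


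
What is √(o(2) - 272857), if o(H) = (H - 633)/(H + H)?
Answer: I*√1092059/2 ≈ 522.51*I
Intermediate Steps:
o(H) = (-633 + H)/(2*H) (o(H) = (-633 + H)/((2*H)) = (-633 + H)*(1/(2*H)) = (-633 + H)/(2*H))
√(o(2) - 272857) = √((½)*(-633 + 2)/2 - 272857) = √((½)*(½)*(-631) - 272857) = √(-631/4 - 272857) = √(-1092059/4) = I*√1092059/2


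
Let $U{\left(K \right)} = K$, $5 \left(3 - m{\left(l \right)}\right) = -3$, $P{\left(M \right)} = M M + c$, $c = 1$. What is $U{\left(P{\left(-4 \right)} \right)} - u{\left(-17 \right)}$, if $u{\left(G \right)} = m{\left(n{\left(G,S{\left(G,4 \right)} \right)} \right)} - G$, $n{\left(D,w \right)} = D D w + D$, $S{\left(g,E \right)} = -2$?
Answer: $- \frac{18}{5} \approx -3.6$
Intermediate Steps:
$n{\left(D,w \right)} = D + w D^{2}$ ($n{\left(D,w \right)} = D^{2} w + D = w D^{2} + D = D + w D^{2}$)
$P{\left(M \right)} = 1 + M^{2}$ ($P{\left(M \right)} = M M + 1 = M^{2} + 1 = 1 + M^{2}$)
$m{\left(l \right)} = \frac{18}{5}$ ($m{\left(l \right)} = 3 - - \frac{3}{5} = 3 + \frac{3}{5} = \frac{18}{5}$)
$u{\left(G \right)} = \frac{18}{5} - G$
$U{\left(P{\left(-4 \right)} \right)} - u{\left(-17 \right)} = \left(1 + \left(-4\right)^{2}\right) - \left(\frac{18}{5} - -17\right) = \left(1 + 16\right) - \left(\frac{18}{5} + 17\right) = 17 - \frac{103}{5} = - \frac{18}{5}$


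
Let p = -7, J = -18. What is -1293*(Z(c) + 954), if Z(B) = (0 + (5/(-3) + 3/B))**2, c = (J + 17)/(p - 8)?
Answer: -10984466/3 ≈ -3.6615e+6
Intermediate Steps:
c = 1/15 (c = (-18 + 17)/(-7 - 8) = -1/(-15) = -1*(-1/15) = 1/15 ≈ 0.066667)
Z(B) = (-5/3 + 3/B)**2 (Z(B) = (0 + (5*(-1/3) + 3/B))**2 = (0 + (-5/3 + 3/B))**2 = (-5/3 + 3/B)**2)
-1293*(Z(c) + 954) = -1293*((-9 + 5*(1/15))**2/(9*15**(-2)) + 954) = -1293*((1/9)*225*(-9 + 1/3)**2 + 954) = -1293*((1/9)*225*(-26/3)**2 + 954) = -1293*((1/9)*225*(676/9) + 954) = -1293*(16900/9 + 954) = -1293*25486/9 = -10984466/3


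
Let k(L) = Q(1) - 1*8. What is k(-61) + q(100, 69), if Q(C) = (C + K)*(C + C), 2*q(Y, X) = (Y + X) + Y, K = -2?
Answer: 249/2 ≈ 124.50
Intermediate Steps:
q(Y, X) = Y + X/2 (q(Y, X) = ((Y + X) + Y)/2 = ((X + Y) + Y)/2 = (X + 2*Y)/2 = Y + X/2)
Q(C) = 2*C*(-2 + C) (Q(C) = (C - 2)*(C + C) = (-2 + C)*(2*C) = 2*C*(-2 + C))
k(L) = -10 (k(L) = 2*1*(-2 + 1) - 1*8 = 2*1*(-1) - 8 = -2 - 8 = -10)
k(-61) + q(100, 69) = -10 + (100 + (½)*69) = -10 + (100 + 69/2) = -10 + 269/2 = 249/2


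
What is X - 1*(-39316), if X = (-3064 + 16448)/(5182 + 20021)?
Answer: 990894532/25203 ≈ 39317.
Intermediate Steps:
X = 13384/25203 ≈ 0.53105
X - 1*(-39316) = 13384/25203 - 1*(-39316) = 13384/25203 + 39316 = 990894532/25203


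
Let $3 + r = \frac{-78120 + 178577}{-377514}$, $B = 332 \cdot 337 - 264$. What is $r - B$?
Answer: $- \frac{42139345679}{377514} \approx -1.1162 \cdot 10^{5}$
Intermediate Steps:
$B = 111620$ ($B = 111884 - 264 = 111620$)
$r = - \frac{1232999}{377514}$ ($r = -3 + \frac{-78120 + 178577}{-377514} = -3 + 100457 \left(- \frac{1}{377514}\right) = -3 - \frac{100457}{377514} = - \frac{1232999}{377514} \approx -3.2661$)
$r - B = - \frac{1232999}{377514} - 111620 = - \frac{42139345679}{377514}$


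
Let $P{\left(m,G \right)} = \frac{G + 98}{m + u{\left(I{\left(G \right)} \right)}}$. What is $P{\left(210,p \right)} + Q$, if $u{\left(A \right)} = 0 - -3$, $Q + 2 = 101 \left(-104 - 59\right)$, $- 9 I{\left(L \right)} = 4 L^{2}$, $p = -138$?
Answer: $- \frac{3507085}{213} \approx -16465.0$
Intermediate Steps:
$I{\left(L \right)} = - \frac{4 L^{2}}{9}$
$Q = -16465$ ($Q = -2 + 101 \left(-104 - 59\right) = -2 + 101 \left(-163\right) = -2 - 16463 = -16465$)
$u{\left(A \right)} = 3$ ($u{\left(A \right)} = 0 + 3 = 3$)
$P{\left(m,G \right)} = \frac{98 + G}{3 + m}$ ($P{\left(m,G \right)} = \frac{G + 98}{m + 3} = \frac{98 + G}{3 + m}$)
$P{\left(210,p \right)} + Q = \frac{98 - 138}{3 + 210} - 16465 = \frac{1}{213} \left(-40\right) - 16465 = - \frac{40}{213} - 16465 = - \frac{3507085}{213}$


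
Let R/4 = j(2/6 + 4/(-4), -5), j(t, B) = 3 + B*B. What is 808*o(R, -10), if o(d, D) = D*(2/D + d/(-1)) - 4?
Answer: 903344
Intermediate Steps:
j(t, B) = 3 + B²
R = 112 (R = 4*(3 + (-5)²) = 4*(3 + 25) = 4*28 = 112)
o(d, D) = -4 + D*(-d + 2/D) (o(d, D) = D*(2/D + d*(-1)) - 4 = D*(2/D - d) - 4 = D*(-d + 2/D) - 4 = -4 + D*(-d + 2/D))
808*o(R, -10) = 808*(-2 - 1*(-10)*112) = 808*(-2 + 1120) = 808*1118 = 903344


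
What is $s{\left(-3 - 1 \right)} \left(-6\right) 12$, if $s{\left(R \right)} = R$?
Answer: $288$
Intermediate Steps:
$s{\left(-3 - 1 \right)} \left(-6\right) 12 = \left(-3 - 1\right) \left(-6\right) 12 = \left(-4\right) \left(-6\right) 12 = 24 \cdot 12 = 288$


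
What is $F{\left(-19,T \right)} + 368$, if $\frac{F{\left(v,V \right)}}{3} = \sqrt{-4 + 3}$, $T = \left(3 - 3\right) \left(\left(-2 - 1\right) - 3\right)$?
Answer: $368 + 3 i \approx 368.0 + 3.0 i$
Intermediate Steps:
$T = 0$ ($T = 0 \left(-3 - 3\right) = 0 \left(-6\right) = 0$)
$F{\left(v,V \right)} = 3 i$ ($F{\left(v,V \right)} = 3 \sqrt{-4 + 3} = 3 \sqrt{-1} = 3 i$)
$F{\left(-19,T \right)} + 368 = 3 i + 368 = 368 + 3 i$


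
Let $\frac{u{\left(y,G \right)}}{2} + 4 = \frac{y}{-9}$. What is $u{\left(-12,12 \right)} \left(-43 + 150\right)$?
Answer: $- \frac{1712}{3} \approx -570.67$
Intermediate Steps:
$u{\left(y,G \right)} = -8 - \frac{2 y}{9}$ ($u{\left(y,G \right)} = -8 + 2 \frac{y}{-9} = -8 + 2 y \left(- \frac{1}{9}\right) = -8 + 2 \left(- \frac{y}{9}\right) = -8 - \frac{2 y}{9}$)
$u{\left(-12,12 \right)} \left(-43 + 150\right) = \left(-8 - - \frac{8}{3}\right) \left(-43 + 150\right) = \left(-8 + \frac{8}{3}\right) 107 = \left(- \frac{16}{3}\right) 107 = - \frac{1712}{3}$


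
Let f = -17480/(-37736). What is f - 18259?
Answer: -86125518/4717 ≈ -18259.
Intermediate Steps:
f = 2185/4717 (f = -17480*(-1/37736) = 2185/4717 ≈ 0.46322)
f - 18259 = 2185/4717 - 18259 = -86125518/4717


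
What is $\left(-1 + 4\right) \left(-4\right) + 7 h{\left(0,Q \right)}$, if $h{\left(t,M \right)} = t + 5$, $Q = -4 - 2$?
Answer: $23$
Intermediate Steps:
$Q = -6$
$h{\left(t,M \right)} = 5 + t$
$\left(-1 + 4\right) \left(-4\right) + 7 h{\left(0,Q \right)} = \left(-1 + 4\right) \left(-4\right) + 7 \left(5 + 0\right) = 3 \left(-4\right) + 7 \cdot 5 = -12 + 35 = 23$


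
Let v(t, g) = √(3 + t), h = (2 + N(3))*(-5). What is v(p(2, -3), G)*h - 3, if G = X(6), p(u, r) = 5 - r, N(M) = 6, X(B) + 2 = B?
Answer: -3 - 40*√11 ≈ -135.67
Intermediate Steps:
X(B) = -2 + B
G = 4 (G = -2 + 6 = 4)
h = -40 (h = (2 + 6)*(-5) = 8*(-5) = -40)
v(p(2, -3), G)*h - 3 = √(3 + (5 - 1*(-3)))*(-40) - 3 = √(3 + (5 + 3))*(-40) - 3 = √(3 + 8)*(-40) - 3 = √11*(-40) - 3 = -40*√11 - 3 = -3 - 40*√11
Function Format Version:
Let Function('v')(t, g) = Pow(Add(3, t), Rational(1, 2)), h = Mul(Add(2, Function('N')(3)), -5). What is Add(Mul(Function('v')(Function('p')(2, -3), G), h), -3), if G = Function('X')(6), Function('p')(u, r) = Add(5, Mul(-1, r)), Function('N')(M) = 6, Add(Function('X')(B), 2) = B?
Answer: Add(-3, Mul(-40, Pow(11, Rational(1, 2)))) ≈ -135.67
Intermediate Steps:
Function('X')(B) = Add(-2, B)
G = 4 (G = Add(-2, 6) = 4)
h = -40 (h = Mul(Add(2, 6), -5) = Mul(8, -5) = -40)
Add(Mul(Function('v')(Function('p')(2, -3), G), h), -3) = Add(Mul(Pow(Add(3, Add(5, Mul(-1, -3))), Rational(1, 2)), -40), -3) = Add(Mul(Pow(Add(3, Add(5, 3)), Rational(1, 2)), -40), -3) = Add(Mul(Pow(Add(3, 8), Rational(1, 2)), -40), -3) = Add(Mul(Pow(11, Rational(1, 2)), -40), -3) = Add(Mul(-40, Pow(11, Rational(1, 2))), -3) = Add(-3, Mul(-40, Pow(11, Rational(1, 2))))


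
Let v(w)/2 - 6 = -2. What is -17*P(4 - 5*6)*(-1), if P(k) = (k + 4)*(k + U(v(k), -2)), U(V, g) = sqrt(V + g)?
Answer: 9724 - 374*sqrt(6) ≈ 8807.9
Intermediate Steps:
v(w) = 8 (v(w) = 12 + 2*(-2) = 12 - 4 = 8)
P(k) = (4 + k)*(k + sqrt(6)) (P(k) = (k + 4)*(k + sqrt(8 - 2)) = (4 + k)*(k + sqrt(6)))
-17*P(4 - 5*6)*(-1) = -17*((4 - 5*6)**2 + 4*(4 - 5*6) + 4*sqrt(6) + (4 - 5*6)*sqrt(6))*(-1) = -17*((4 - 30)**2 + 4*(4 - 30) + 4*sqrt(6) + (4 - 30)*sqrt(6))*(-1) = -17*((-26)**2 + 4*(-26) + 4*sqrt(6) - 26*sqrt(6))*(-1) = -17*(676 - 104 + 4*sqrt(6) - 26*sqrt(6))*(-1) = -17*(572 - 22*sqrt(6))*(-1) = (-9724 + 374*sqrt(6))*(-1) = 9724 - 374*sqrt(6)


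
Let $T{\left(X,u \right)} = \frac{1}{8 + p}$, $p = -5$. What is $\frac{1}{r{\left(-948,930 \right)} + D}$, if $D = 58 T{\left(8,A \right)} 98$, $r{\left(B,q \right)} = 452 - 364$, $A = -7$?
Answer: $\frac{3}{5948} \approx 0.00050437$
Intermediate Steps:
$r{\left(B,q \right)} = 88$ ($r{\left(B,q \right)} = 452 - 364 = 88$)
$T{\left(X,u \right)} = \frac{1}{3}$ ($T{\left(X,u \right)} = \frac{1}{8 - 5} = \frac{1}{3}$)
$D = \frac{5684}{3}$ ($D = 58 \cdot \frac{1}{3} \cdot 98 = \frac{58}{3} \cdot 98 = \frac{5684}{3} \approx 1894.7$)
$\frac{1}{r{\left(-948,930 \right)} + D} = \frac{1}{88 + \frac{5684}{3}} = \frac{1}{\frac{5948}{3}} = \frac{3}{5948}$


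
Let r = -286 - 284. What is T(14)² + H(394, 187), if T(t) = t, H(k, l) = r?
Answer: -374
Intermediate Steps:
r = -570
H(k, l) = -570
T(14)² + H(394, 187) = 14² - 570 = 196 - 570 = -374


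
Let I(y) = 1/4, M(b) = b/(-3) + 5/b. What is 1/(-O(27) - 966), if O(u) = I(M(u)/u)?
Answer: -4/3865 ≈ -0.0010349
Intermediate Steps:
M(b) = 5/b - b/3 (M(b) = b*(-1/3) + 5/b = -b/3 + 5/b = 5/b - b/3)
I(y) = 1/4
O(u) = 1/4
1/(-O(27) - 966) = 1/(-1*1/4 - 966) = 1/(-1/4 - 966) = 1/(-3865/4) = -4/3865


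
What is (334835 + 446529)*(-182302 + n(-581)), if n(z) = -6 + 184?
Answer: -142305137136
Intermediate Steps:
n(z) = 178
(334835 + 446529)*(-182302 + n(-581)) = (334835 + 446529)*(-182302 + 178) = 781364*(-182124) = -142305137136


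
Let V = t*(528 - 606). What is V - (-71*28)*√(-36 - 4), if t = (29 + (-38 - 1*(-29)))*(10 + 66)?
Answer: -118560 + 3976*I*√10 ≈ -1.1856e+5 + 12573.0*I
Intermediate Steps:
t = 1520 (t = (29 + (-38 + 29))*76 = (29 - 9)*76 = 20*76 = 1520)
V = -118560 (V = 1520*(528 - 606) = 1520*(-78) = -118560)
V - (-71*28)*√(-36 - 4) = -118560 - (-71*28)*√(-36 - 4) = -118560 - (-1988)*√(-40) = -118560 - (-1988)*2*I*√10 = -118560 - (-3976)*I*√10 = -118560 + 3976*I*√10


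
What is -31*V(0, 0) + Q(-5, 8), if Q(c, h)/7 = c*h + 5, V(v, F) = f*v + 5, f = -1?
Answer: -400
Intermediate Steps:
V(v, F) = 5 - v (V(v, F) = -v + 5 = 5 - v)
Q(c, h) = 35 + 7*c*h (Q(c, h) = 7*(c*h + 5) = 7*(5 + c*h) = 35 + 7*c*h)
-31*V(0, 0) + Q(-5, 8) = -31*(5 - 1*0) + (35 + 7*(-5)*8) = -31*(5 + 0) + (35 - 280) = -31*5 - 245 = -155 - 245 = -400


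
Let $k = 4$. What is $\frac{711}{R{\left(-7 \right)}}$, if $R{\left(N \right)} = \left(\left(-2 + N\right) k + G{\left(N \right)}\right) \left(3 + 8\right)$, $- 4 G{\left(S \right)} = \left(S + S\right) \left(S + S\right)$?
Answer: $- \frac{711}{935} \approx -0.76043$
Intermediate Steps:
$G{\left(S \right)} = - S^{2}$ ($G{\left(S \right)} = - \frac{\left(S + S\right) \left(S + S\right)}{4} = - \frac{2 S 2 S}{4} = - \frac{4 S^{2}}{4} = - S^{2}$)
$R{\left(N \right)} = -88 - 11 N^{2} + 44 N$ ($R{\left(N \right)} = \left(\left(-2 + N\right) 4 - N^{2}\right) \left(3 + 8\right) = \left(\left(-8 + 4 N\right) - N^{2}\right) 11 = \left(-8 - N^{2} + 4 N\right) 11 = -88 - 11 N^{2} + 44 N$)
$\frac{711}{R{\left(-7 \right)}} = \frac{711}{-88 - 11 \left(-7\right)^{2} + 44 \left(-7\right)} = \frac{711}{-88 - 539 - 308} = \frac{711}{-935} = 711 \left(- \frac{1}{935}\right) = - \frac{711}{935}$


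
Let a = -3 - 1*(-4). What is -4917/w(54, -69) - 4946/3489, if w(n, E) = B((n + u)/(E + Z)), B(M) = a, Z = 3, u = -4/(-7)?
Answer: -17160359/3489 ≈ -4918.4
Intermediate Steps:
u = 4/7 (u = -4*(-⅐) = 4/7 ≈ 0.57143)
a = 1 (a = -3 + 4 = 1)
B(M) = 1
w(n, E) = 1
-4917/w(54, -69) - 4946/3489 = -4917/1 - 4946/3489 = -4917*1 - 4946*1/3489 = -4917 - 4946/3489 = -17160359/3489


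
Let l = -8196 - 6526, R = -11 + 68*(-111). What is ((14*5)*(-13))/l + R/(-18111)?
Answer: 63882304/133315071 ≈ 0.47918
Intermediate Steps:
R = -7559 (R = -11 - 7548 = -7559)
l = -14722
((14*5)*(-13))/l + R/(-18111) = ((14*5)*(-13))/(-14722) - 7559/(-18111) = (70*(-13))*(-1/14722) - 7559*(-1/18111) = -910*(-1/14722) + 7559/18111 = 455/7361 + 7559/18111 = 63882304/133315071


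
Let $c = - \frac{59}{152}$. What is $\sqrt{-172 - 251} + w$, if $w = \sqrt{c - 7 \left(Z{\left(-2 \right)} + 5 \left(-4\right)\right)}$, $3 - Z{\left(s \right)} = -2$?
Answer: $\frac{\sqrt{604238}}{76} + 3 i \sqrt{47} \approx 10.228 + 20.567 i$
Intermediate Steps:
$Z{\left(s \right)} = 5$ ($Z{\left(s \right)} = 3 - -2 = 3 + 2 = 5$)
$c = - \frac{59}{152}$ ($c = \left(-59\right) \frac{1}{152} = - \frac{59}{152} \approx -0.38816$)
$w = \frac{\sqrt{604238}}{76}$ ($w = \sqrt{- \frac{59}{152} - 7 \left(5 + 5 \left(-4\right)\right)} = \sqrt{- \frac{59}{152} - 7 \left(5 - 20\right)} = \sqrt{- \frac{59}{152} - -105} = \sqrt{- \frac{59}{152} + 105} = \sqrt{\frac{15901}{152}} = \frac{\sqrt{604238}}{76} \approx 10.228$)
$\sqrt{-172 - 251} + w = \sqrt{-172 - 251} + \frac{\sqrt{604238}}{76} = \sqrt{-423} + \frac{\sqrt{604238}}{76} = 3 i \sqrt{47} + \frac{\sqrt{604238}}{76} = \frac{\sqrt{604238}}{76} + 3 i \sqrt{47}$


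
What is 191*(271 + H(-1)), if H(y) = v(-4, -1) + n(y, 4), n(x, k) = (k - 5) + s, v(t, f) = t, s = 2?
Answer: 51188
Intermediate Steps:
n(x, k) = -3 + k (n(x, k) = (k - 5) + 2 = (-5 + k) + 2 = -3 + k)
H(y) = -3 (H(y) = -4 + (-3 + 4) = -4 + 1 = -3)
191*(271 + H(-1)) = 191*(271 - 3) = 191*268 = 51188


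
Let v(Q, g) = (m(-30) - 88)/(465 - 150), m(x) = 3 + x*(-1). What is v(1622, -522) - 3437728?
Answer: -216576875/63 ≈ -3.4377e+6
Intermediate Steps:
m(x) = 3 - x
v(Q, g) = -11/63 (v(Q, g) = ((3 - 1*(-30)) - 88)/(465 - 150) = ((3 + 30) - 88)/315 = (33 - 88)*(1/315) = -55*1/315 = -11/63)
v(1622, -522) - 3437728 = -11/63 - 3437728 = -216576875/63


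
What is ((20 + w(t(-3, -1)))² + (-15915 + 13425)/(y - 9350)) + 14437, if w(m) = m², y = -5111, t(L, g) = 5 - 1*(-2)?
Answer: 277624768/14461 ≈ 19198.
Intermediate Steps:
t(L, g) = 7 (t(L, g) = 5 + 2 = 7)
((20 + w(t(-3, -1)))² + (-15915 + 13425)/(y - 9350)) + 14437 = ((20 + 7²)² + (-15915 + 13425)/(-5111 - 9350)) + 14437 = ((20 + 49)² - 2490/(-14461)) + 14437 = (69² - 2490*(-1/14461)) + 14437 = (4761 + 2490/14461) + 14437 = 68851311/14461 + 14437 = 277624768/14461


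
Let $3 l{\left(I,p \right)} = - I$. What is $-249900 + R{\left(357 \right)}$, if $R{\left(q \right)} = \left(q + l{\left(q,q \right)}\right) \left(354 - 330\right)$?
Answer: $-244188$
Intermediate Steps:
$l{\left(I,p \right)} = - \frac{I}{3}$ ($l{\left(I,p \right)} = \frac{\left(-1\right) I}{3} = - \frac{I}{3}$)
$R{\left(q \right)} = 16 q$ ($R{\left(q \right)} = \left(q - \frac{q}{3}\right) \left(354 - 330\right) = \frac{2 q}{3} \cdot 24 = 16 q$)
$-249900 + R{\left(357 \right)} = -249900 + 16 \cdot 357 = -249900 + 5712 = -244188$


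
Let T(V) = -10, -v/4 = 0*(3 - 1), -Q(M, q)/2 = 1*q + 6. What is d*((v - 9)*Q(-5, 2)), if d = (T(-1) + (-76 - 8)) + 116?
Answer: 3168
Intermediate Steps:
Q(M, q) = -12 - 2*q (Q(M, q) = -2*(1*q + 6) = -2*(q + 6) = -2*(6 + q) = -12 - 2*q)
v = 0 (v = -0*(3 - 1) = -0*2 = -4*0 = 0)
d = 22 (d = (-10 + (-76 - 8)) + 116 = (-10 - 84) + 116 = -94 + 116 = 22)
d*((v - 9)*Q(-5, 2)) = 22*((0 - 9)*(-12 - 2*2)) = 22*(-9*(-12 - 4)) = 22*(-9*(-16)) = 22*144 = 3168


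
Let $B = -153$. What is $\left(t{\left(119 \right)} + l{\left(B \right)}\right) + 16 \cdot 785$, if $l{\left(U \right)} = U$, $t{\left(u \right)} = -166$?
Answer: $12241$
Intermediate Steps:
$\left(t{\left(119 \right)} + l{\left(B \right)}\right) + 16 \cdot 785 = \left(-166 - 153\right) + 16 \cdot 785 = -319 + 12560 = 12241$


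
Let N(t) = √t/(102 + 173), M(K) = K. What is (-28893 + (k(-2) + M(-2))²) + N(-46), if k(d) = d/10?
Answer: -722204/25 + I*√46/275 ≈ -28888.0 + 0.024663*I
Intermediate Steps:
k(d) = d/10 (k(d) = d*(⅒) = d/10)
N(t) = √t/275
(-28893 + (k(-2) + M(-2))²) + N(-46) = (-28893 + ((⅒)*(-2) - 2)²) + √(-46)/275 = (-28893 + (-⅕ - 2)²) + (I*√46)/275 = (-28893 + (-11/5)²) + I*√46/275 = (-28893 + 121/25) + I*√46/275 = -722204/25 + I*√46/275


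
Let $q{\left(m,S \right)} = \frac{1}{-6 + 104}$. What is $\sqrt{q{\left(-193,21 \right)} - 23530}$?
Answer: $\frac{i \sqrt{4611878}}{14} \approx 153.39 i$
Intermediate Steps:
$q{\left(m,S \right)} = \frac{1}{98}$
$\sqrt{q{\left(-193,21 \right)} - 23530} = \sqrt{\frac{1}{98} - 23530} = \sqrt{- \frac{2305939}{98}} = \frac{i \sqrt{4611878}}{14}$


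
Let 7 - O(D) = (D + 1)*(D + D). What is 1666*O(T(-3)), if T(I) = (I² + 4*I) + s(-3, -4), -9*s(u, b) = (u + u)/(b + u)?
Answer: -89522/9 ≈ -9946.9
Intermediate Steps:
s(u, b) = -2*u/(9*(b + u)) (s(u, b) = -(u + u)/(9*(b + u)) = -2*u/(9*(b + u)))
T(I) = -2/21 + I² + 4*I (T(I) = (I² + 4*I) - 2*(-3)/(9*(-4) + 9*(-3)) = (I² + 4*I) - 2*(-3)/(-36 - 27) = (I² + 4*I) - 2*(-3)/(-63) = (I² + 4*I) - 2*(-3)*(-1/63) = (I² + 4*I) - 2/21 = -2/21 + I² + 4*I)
O(D) = 7 - 2*D*(1 + D) (O(D) = 7 - (D + 1)*(D + D) = 7 - (1 + D)*2*D = 7 - 2*D*(1 + D))
1666*O(T(-3)) = 1666*(7 - 2*(-2/21 + (-3)² + 4*(-3)) - 2*(-2/21 + (-3)² + 4*(-3))²) = 1666*(7 - 2*(-2/21 + 9 - 12) - 2*(-2/21 + 9 - 12)²) = 1666*(7 - 2*(-65/21) - 2*(-65/21)²) = 1666*(7 + 130/21 - 2*4225/441) = 1666*(7 + 130/21 - 8450/441) = 1666*(-2633/441) = -89522/9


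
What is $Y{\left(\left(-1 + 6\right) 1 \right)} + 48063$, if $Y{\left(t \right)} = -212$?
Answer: $47851$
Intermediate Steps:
$Y{\left(\left(-1 + 6\right) 1 \right)} + 48063 = -212 + 48063 = 47851$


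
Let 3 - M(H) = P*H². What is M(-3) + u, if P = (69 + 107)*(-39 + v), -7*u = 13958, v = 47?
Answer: -14663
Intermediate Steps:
u = -1994 (u = -⅐*13958 = -1994)
P = 1408 (P = (69 + 107)*(-39 + 47) = 176*8 = 1408)
M(H) = 3 - 1408*H²
M(-3) + u = (3 - 1408*(-3)²) - 1994 = (3 - 1408*9) - 1994 = (3 - 12672) - 1994 = -12669 - 1994 = -14663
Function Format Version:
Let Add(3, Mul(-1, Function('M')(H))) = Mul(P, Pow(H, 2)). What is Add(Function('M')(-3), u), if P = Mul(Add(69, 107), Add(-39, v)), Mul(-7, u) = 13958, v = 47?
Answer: -14663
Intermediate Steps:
u = -1994 (u = Mul(Rational(-1, 7), 13958) = -1994)
P = 1408 (P = Mul(Add(69, 107), Add(-39, 47)) = Mul(176, 8) = 1408)
Function('M')(H) = Add(3, Mul(-1408, Pow(H, 2))) (Function('M')(H) = Add(3, Mul(-1, Mul(1408, Pow(H, 2)))) = Add(3, Mul(-1408, Pow(H, 2))))
Add(Function('M')(-3), u) = Add(Add(3, Mul(-1408, Pow(-3, 2))), -1994) = Add(Add(3, Mul(-1408, 9)), -1994) = Add(Add(3, -12672), -1994) = Add(-12669, -1994) = -14663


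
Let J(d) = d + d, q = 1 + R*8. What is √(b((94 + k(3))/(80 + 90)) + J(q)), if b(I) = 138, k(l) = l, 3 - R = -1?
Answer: 2*√51 ≈ 14.283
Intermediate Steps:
R = 4 (R = 3 - 1*(-1) = 3 + 1 = 4)
q = 33 (q = 1 + 4*8 = 1 + 32 = 33)
J(d) = 2*d
√(b((94 + k(3))/(80 + 90)) + J(q)) = √(138 + 2*33) = √(138 + 66) = √204 = 2*√51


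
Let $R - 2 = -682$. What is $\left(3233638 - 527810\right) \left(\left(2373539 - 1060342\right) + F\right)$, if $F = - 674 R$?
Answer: $4793420301076$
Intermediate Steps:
$R = -680$ ($R = 2 - 682 = -680$)
$F = 458320$ ($F = \left(-674\right) \left(-680\right) = 458320$)
$\left(3233638 - 527810\right) \left(\left(2373539 - 1060342\right) + F\right) = \left(3233638 - 527810\right) \left(\left(2373539 - 1060342\right) + 458320\right) = 2705828 \left(\left(2373539 - 1060342\right) + 458320\right) = 2705828 \left(1313197 + 458320\right) = 2705828 \cdot 1771517 = 4793420301076$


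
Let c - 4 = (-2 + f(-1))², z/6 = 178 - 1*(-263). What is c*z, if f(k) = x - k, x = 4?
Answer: 34398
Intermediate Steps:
f(k) = 4 - k
z = 2646 (z = 6*(178 - 1*(-263)) = 6*(178 + 263) = 6*441 = 2646)
c = 13 (c = 4 + (-2 + (4 - 1*(-1)))² = 4 + (-2 + (4 + 1))² = 4 + (-2 + 5)² = 4 + 3² = 4 + 9 = 13)
c*z = 13*2646 = 34398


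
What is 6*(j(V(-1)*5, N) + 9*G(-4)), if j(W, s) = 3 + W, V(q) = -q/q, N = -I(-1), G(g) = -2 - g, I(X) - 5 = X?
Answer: 96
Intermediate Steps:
I(X) = 5 + X
N = -4 (N = -(5 - 1) = -1*4 = -4)
V(q) = -1 (V(q) = -1*1 = -1)
6*(j(V(-1)*5, N) + 9*G(-4)) = 6*((3 - 1*5) + 9*(-2 - 1*(-4))) = 6*((3 - 5) + 9*(-2 + 4)) = 6*(-2 + 9*2) = 6*(-2 + 18) = 6*16 = 96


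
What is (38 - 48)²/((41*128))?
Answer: 25/1312 ≈ 0.019055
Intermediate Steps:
(38 - 48)²/((41*128)) = (-10)²/5248 = 100*(1/5248) = 25/1312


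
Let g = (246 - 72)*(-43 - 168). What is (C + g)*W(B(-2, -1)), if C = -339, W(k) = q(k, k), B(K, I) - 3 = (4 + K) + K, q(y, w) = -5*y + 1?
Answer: 518742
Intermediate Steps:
q(y, w) = 1 - 5*y
B(K, I) = 7 + 2*K (B(K, I) = 3 + ((4 + K) + K) = 3 + (4 + 2*K) = 7 + 2*K)
W(k) = 1 - 5*k
g = -36714 (g = 174*(-211) = -36714)
(C + g)*W(B(-2, -1)) = (-339 - 36714)*(1 - 5*(7 + 2*(-2))) = -37053*(1 - 5*(7 - 4)) = -37053*(1 - 5*3) = -37053*(1 - 15) = -37053*(-14) = 518742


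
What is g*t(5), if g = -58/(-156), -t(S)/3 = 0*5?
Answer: 0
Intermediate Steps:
t(S) = 0 (t(S) = -0*5 = -3*0 = 0)
g = 29/78 (g = -58*(-1/156) = 29/78 ≈ 0.37179)
g*t(5) = (29/78)*0 = 0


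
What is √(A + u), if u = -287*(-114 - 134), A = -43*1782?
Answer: 5*I*√218 ≈ 73.824*I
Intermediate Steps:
A = -76626
u = 71176 (u = -287*(-248) = 71176)
√(A + u) = √(-76626 + 71176) = √(-5450) = 5*I*√218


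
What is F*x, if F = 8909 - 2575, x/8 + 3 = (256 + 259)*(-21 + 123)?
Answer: 2661648144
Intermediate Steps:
x = 420216 (x = -24 + 8*((256 + 259)*(-21 + 123)) = -24 + 8*(515*102) = -24 + 8*52530 = -24 + 420240 = 420216)
F = 6334
F*x = 6334*420216 = 2661648144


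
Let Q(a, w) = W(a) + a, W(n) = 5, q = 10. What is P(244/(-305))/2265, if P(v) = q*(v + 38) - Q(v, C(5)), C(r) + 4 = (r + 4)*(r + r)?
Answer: 613/3775 ≈ 0.16238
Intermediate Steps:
C(r) = -4 + 2*r*(4 + r) (C(r) = -4 + (r + 4)*(r + r) = -4 + (4 + r)*(2*r) = -4 + 2*r*(4 + r))
Q(a, w) = 5 + a
P(v) = 375 + 9*v (P(v) = 10*(v + 38) - (5 + v) = 10*(38 + v) + (-5 - v) = (380 + 10*v) + (-5 - v) = 375 + 9*v)
P(244/(-305))/2265 = (375 + 9*(244/(-305)))/2265 = (375 + 9*(244*(-1/305)))*(1/2265) = (375 + 9*(-⅘))*(1/2265) = (375 - 36/5)*(1/2265) = (1839/5)*(1/2265) = 613/3775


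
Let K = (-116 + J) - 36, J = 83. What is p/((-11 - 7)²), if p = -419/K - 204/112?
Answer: 8213/625968 ≈ 0.013120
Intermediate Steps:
K = -69 (K = (-116 + 83) - 36 = -33 - 36 = -69)
p = 8213/1932 (p = -419/(-69) - 204/112 = -419*(-1/69) - 204*1/112 = 419/69 - 51/28 = 8213/1932 ≈ 4.2510)
p/((-11 - 7)²) = 8213/(1932*((-11 - 7)²)) = 8213/(1932*((-18)²)) = (8213/1932)/324 = (8213/1932)*(1/324) = 8213/625968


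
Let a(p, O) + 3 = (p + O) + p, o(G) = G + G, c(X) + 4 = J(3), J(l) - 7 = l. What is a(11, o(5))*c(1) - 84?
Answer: 90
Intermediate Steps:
J(l) = 7 + l
c(X) = 6 (c(X) = -4 + (7 + 3) = -4 + 10 = 6)
o(G) = 2*G
a(p, O) = -3 + O + 2*p (a(p, O) = -3 + ((p + O) + p) = -3 + ((O + p) + p) = -3 + (O + 2*p) = -3 + O + 2*p)
a(11, o(5))*c(1) - 84 = (-3 + 2*5 + 2*11)*6 - 84 = (-3 + 10 + 22)*6 - 84 = 29*6 - 84 = 174 - 84 = 90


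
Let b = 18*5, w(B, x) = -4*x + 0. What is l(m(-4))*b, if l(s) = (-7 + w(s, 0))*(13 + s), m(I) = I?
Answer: -5670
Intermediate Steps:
w(B, x) = -4*x
l(s) = -91 - 7*s (l(s) = (-7 - 4*0)*(13 + s) = (-7 + 0)*(13 + s) = -7*(13 + s) = -91 - 7*s)
b = 90
l(m(-4))*b = (-91 - 7*(-4))*90 = (-91 + 28)*90 = -63*90 = -5670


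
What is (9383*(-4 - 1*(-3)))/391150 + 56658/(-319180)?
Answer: -628916066/3121181425 ≈ -0.20150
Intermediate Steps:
(9383*(-4 - 1*(-3)))/391150 + 56658/(-319180) = (9383*(-4 + 3))*(1/391150) + 56658*(-1/319180) = (9383*(-1))*(1/391150) - 28329/159590 = -9383*1/391150 - 28329/159590 = -9383/391150 - 28329/159590 = -628916066/3121181425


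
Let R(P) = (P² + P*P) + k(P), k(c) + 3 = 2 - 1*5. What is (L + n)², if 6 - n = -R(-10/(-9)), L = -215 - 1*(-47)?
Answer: 179774464/6561 ≈ 27400.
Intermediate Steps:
k(c) = -6 (k(c) = -3 + (2 - 1*5) = -3 + (2 - 5) = -3 - 3 = -6)
R(P) = -6 + 2*P² (R(P) = (P² + P*P) - 6 = (P² + P²) - 6 = 2*P² - 6 = -6 + 2*P²)
L = -168 (L = -215 + 47 = -168)
n = 200/81 (n = 6 - (-1)*(-6 + 2*(-10/(-9))²) = 6 - (-1)*(-6 + 2*(-10*(-⅑))²) = 6 - (-1)*(-6 + 2*(10/9)²) = 6 - (-1)*(-6 + 2*(100/81)) = 6 - (-1)*(-6 + 200/81) = 6 - (-1)*(-286)/81 = 6 - 1*286/81 = 6 - 286/81 = 200/81 ≈ 2.4691)
(L + n)² = (-168 + 200/81)² = (-13408/81)² = 179774464/6561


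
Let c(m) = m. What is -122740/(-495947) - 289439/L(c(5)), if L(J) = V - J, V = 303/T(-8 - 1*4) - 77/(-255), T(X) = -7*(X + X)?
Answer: 2049847718519660/20498977351 ≈ 99998.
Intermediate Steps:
T(X) = -14*X
V = 30067/14280 (V = 303/((-14*(-8 - 1*4))) - 77/(-255) = 303/((-14*(-8 - 4))) - 77*(-1/255) = 303/((-14*(-12))) + 77/255 = 303/168 + 77/255 = 303*(1/168) + 77/255 = 101/56 + 77/255 = 30067/14280 ≈ 2.1055)
L(J) = 30067/14280 - J
-122740/(-495947) - 289439/L(c(5)) = -122740/(-495947) - 289439/(30067/14280 - 1*5) = -122740*(-1/495947) - 289439/(30067/14280 - 5) = 122740/495947 - 289439/(-41333/14280) = 122740/495947 - 289439*(-14280/41333) = 122740/495947 + 4133188920/41333 = 2049847718519660/20498977351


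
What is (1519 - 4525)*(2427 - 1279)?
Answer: -3450888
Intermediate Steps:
(1519 - 4525)*(2427 - 1279) = -3006*1148 = -3450888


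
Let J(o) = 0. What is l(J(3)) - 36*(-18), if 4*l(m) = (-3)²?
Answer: 2601/4 ≈ 650.25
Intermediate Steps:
l(m) = 9/4 (l(m) = (¼)*(-3)² = (¼)*9 = 9/4)
l(J(3)) - 36*(-18) = 9/4 - 36*(-18) = 9/4 + 648 = 2601/4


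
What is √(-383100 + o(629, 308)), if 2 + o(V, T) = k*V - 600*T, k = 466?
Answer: 6*I*√7633 ≈ 524.2*I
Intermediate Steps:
o(V, T) = -2 - 600*T + 466*V (o(V, T) = -2 + (466*V - 600*T) = -2 + (-600*T + 466*V) = -2 - 600*T + 466*V)
√(-383100 + o(629, 308)) = √(-383100 + (-2 - 600*308 + 466*629)) = √(-383100 + (-2 - 184800 + 293114)) = √(-383100 + 108312) = √(-274788) = 6*I*√7633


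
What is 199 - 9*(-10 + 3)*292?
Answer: 18595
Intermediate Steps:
199 - 9*(-10 + 3)*292 = 199 - 9*(-7)*292 = 199 + 63*292 = 199 + 18396 = 18595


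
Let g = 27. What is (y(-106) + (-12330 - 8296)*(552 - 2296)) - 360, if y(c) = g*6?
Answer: 35971546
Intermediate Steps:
y(c) = 162 (y(c) = 27*6 = 162)
(y(-106) + (-12330 - 8296)*(552 - 2296)) - 360 = (162 + (-12330 - 8296)*(552 - 2296)) - 360 = (162 - 20626*(-1744)) - 360 = (162 + 35971744) - 360 = 35971906 - 360 = 35971546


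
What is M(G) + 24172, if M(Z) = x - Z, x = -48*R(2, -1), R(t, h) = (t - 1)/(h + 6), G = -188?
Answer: 121752/5 ≈ 24350.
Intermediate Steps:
R(t, h) = (-1 + t)/(6 + h)
x = -48/5 (x = -48*(-1 + 2)/(6 - 1) = -48/5 ≈ -9.6000)
M(Z) = -48/5 - Z
M(G) + 24172 = (-48/5 - 1*(-188)) + 24172 = (-48/5 + 188) + 24172 = 892/5 + 24172 = 121752/5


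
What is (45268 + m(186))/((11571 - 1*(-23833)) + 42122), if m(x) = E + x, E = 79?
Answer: 45533/77526 ≈ 0.58733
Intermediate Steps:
m(x) = 79 + x
(45268 + m(186))/((11571 - 1*(-23833)) + 42122) = (45268 + (79 + 186))/((11571 - 1*(-23833)) + 42122) = (45268 + 265)/((11571 + 23833) + 42122) = 45533/(35404 + 42122) = 45533/77526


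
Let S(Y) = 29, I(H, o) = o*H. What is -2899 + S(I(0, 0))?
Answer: -2870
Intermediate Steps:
I(H, o) = H*o
-2899 + S(I(0, 0)) = -2899 + 29 = -2870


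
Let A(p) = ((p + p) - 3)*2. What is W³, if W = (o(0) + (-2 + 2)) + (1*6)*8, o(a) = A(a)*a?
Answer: 110592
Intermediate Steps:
A(p) = -6 + 4*p (A(p) = (2*p - 3)*2 = (-3 + 2*p)*2 = -6 + 4*p)
o(a) = a*(-6 + 4*a) (o(a) = (-6 + 4*a)*a = a*(-6 + 4*a))
W = 48 (W = (2*0*(-3 + 2*0) + (-2 + 2)) + (1*6)*8 = (2*0*(-3 + 0) + 0) + 6*8 = (2*0*(-3) + 0) + 48 = (0 + 0) + 48 = 0 + 48 = 48)
W³ = 48³ = 110592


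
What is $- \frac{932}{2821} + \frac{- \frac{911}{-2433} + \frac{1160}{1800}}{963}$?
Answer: $- \frac{32649950356}{99143156385} \approx -0.32932$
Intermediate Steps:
$- \frac{932}{2821} + \frac{- \frac{911}{-2433} + \frac{1160}{1800}}{963} = \left(-932\right) \frac{1}{2821} + \left(\left(-911\right) \left(- \frac{1}{2433}\right) + 1160 \cdot \frac{1}{1800}\right) \frac{1}{963} = - \frac{932}{2821} + \left(\frac{911}{2433} + \frac{29}{45}\right) \frac{1}{963} = - \frac{932}{2821} + \frac{37184}{36495} \cdot \frac{1}{963} = - \frac{932}{2821} + \frac{37184}{35144685} = - \frac{32649950356}{99143156385}$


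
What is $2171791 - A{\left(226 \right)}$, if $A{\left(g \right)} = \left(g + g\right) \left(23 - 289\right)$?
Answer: $2292023$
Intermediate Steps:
$A{\left(g \right)} = - 532 g$ ($A{\left(g \right)} = 2 g \left(-266\right) = - 532 g$)
$2171791 - A{\left(226 \right)} = 2171791 - \left(-532\right) 226 = 2171791 - -120232 = 2171791 + 120232 = 2292023$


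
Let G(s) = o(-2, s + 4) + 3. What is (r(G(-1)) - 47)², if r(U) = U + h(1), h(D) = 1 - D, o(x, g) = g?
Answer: 1681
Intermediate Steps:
G(s) = 7 + s (G(s) = (s + 4) + 3 = (4 + s) + 3 = 7 + s)
r(U) = U (r(U) = U + (1 - 1*1) = U + (1 - 1) = U + 0 = U)
(r(G(-1)) - 47)² = ((7 - 1) - 47)² = (6 - 47)² = (-41)² = 1681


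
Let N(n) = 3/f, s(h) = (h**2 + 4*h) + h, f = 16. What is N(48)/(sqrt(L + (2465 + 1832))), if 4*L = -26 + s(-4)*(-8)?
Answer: 3*sqrt(17194)/137552 ≈ 0.0028598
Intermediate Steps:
s(h) = h**2 + 5*h
L = 3/2 (L = (-26 - 4*(5 - 4)*(-8))/4 = (-26 - 4*1*(-8))/4 = (-26 - 4*(-8))/4 = (-26 + 32)/4 = (1/4)*6 = 3/2 ≈ 1.5000)
N(n) = 3/16
N(48)/(sqrt(L + (2465 + 1832))) = 3/(16*(sqrt(3/2 + (2465 + 1832)))) = 3/(16*(sqrt(3/2 + 4297))) = 3/(16*(sqrt(8597/2))) = 3/(16*((sqrt(17194)/2))) = 3*(sqrt(17194)/8597)/16 = 3*sqrt(17194)/137552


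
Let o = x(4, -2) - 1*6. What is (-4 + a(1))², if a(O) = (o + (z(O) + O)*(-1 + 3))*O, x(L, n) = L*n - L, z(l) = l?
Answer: 324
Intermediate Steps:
x(L, n) = -L + L*n
o = -18 (o = 4*(-1 - 2) - 1*6 = 4*(-3) - 6 = -12 - 6 = -18)
a(O) = O*(-18 + 4*O) (a(O) = (-18 + (O + O)*(-1 + 3))*O = (-18 + (2*O)*2)*O = (-18 + 4*O)*O = O*(-18 + 4*O))
(-4 + a(1))² = (-4 + 2*1*(-9 + 2*1))² = (-4 + 2*1*(-9 + 2))² = (-4 + 2*1*(-7))² = (-4 - 14)² = (-18)² = 324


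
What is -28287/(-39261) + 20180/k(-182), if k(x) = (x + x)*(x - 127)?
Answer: 331157966/367993353 ≈ 0.89990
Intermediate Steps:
k(x) = 2*x*(-127 + x) (k(x) = (2*x)*(-127 + x) = 2*x*(-127 + x))
-28287/(-39261) + 20180/k(-182) = -28287/(-39261) + 20180/((2*(-182)*(-127 - 182))) = -28287*(-1/39261) + 20180/((2*(-182)*(-309))) = 9429/13087 + 20180/112476 = 9429/13087 + 20180*(1/112476) = 9429/13087 + 5045/28119 = 331157966/367993353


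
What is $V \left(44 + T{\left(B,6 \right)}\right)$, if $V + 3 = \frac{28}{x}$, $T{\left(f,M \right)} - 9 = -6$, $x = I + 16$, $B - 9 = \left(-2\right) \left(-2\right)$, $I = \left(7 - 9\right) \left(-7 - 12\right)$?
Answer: $- \frac{3149}{27} \approx -116.63$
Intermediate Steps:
$I = 38$ ($I = \left(-2\right) \left(-19\right) = 38$)
$B = 13$ ($B = 9 - -4 = 9 + 4 = 13$)
$x = 54$ ($x = 38 + 16 = 54$)
$T{\left(f,M \right)} = 3$ ($T{\left(f,M \right)} = 9 - 6 = 3$)
$V = - \frac{67}{27}$ ($V = -3 + \frac{28}{54} = -3 + 28 \cdot \frac{1}{54} = -3 + \frac{14}{27} = - \frac{67}{27} \approx -2.4815$)
$V \left(44 + T{\left(B,6 \right)}\right) = - \frac{67 \left(44 + 3\right)}{27} = \left(- \frac{67}{27}\right) 47 = - \frac{3149}{27}$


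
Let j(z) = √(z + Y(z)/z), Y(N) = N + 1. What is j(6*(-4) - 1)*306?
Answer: 306*I*√601/5 ≈ 1500.3*I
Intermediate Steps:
Y(N) = 1 + N
j(z) = √(z + (1 + z)/z)
j(6*(-4) - 1)*306 = √(1 + (6*(-4) - 1) + 1/(6*(-4) - 1))*306 = √(1 + (-24 - 1) + 1/(-24 - 1))*306 = √(1 - 25 + 1/(-25))*306 = √(1 - 25 - 1/25)*306 = √(-601/25)*306 = (I*√601/5)*306 = 306*I*√601/5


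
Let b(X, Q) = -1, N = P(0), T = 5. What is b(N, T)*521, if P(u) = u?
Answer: -521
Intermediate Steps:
N = 0
b(N, T)*521 = -1*521 = -521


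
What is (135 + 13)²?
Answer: 21904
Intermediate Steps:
(135 + 13)² = 148² = 21904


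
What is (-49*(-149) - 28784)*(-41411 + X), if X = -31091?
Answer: 1557560466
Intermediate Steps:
(-49*(-149) - 28784)*(-41411 + X) = (-49*(-149) - 28784)*(-41411 - 31091) = (7301 - 28784)*(-72502) = -21483*(-72502) = 1557560466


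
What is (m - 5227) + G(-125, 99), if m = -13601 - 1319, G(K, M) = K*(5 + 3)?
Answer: -21147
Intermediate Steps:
G(K, M) = 8*K (G(K, M) = K*8 = 8*K)
m = -14920
(m - 5227) + G(-125, 99) = (-14920 - 5227) + 8*(-125) = -20147 - 1000 = -21147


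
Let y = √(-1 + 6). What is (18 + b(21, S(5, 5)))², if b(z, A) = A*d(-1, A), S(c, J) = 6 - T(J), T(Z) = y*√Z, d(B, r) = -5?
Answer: 169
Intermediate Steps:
y = √5 ≈ 2.2361
T(Z) = √5*√Z
S(c, J) = 6 - √5*√J
b(z, A) = -5*A (b(z, A) = A*(-5) = -5*A)
(18 + b(21, S(5, 5)))² = (18 - 5*(6 - √5*√5))² = (18 - 5*(6 - 5))² = (18 - 5*1)² = (18 - 5)² = 13² = 169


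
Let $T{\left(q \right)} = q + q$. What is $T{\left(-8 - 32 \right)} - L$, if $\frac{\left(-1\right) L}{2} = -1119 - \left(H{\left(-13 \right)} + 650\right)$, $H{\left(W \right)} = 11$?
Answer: $-3640$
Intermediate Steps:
$T{\left(q \right)} = 2 q$
$L = 3560$ ($L = - 2 \left(-1119 - \left(11 + 650\right)\right) = - 2 \left(-1119 - 661\right) = \left(-2\right) \left(-1780\right) = 3560$)
$T{\left(-8 - 32 \right)} - L = 2 \left(-8 - 32\right) - 3560 = 2 \left(-40\right) - 3560 = -80 - 3560 = -3640$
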